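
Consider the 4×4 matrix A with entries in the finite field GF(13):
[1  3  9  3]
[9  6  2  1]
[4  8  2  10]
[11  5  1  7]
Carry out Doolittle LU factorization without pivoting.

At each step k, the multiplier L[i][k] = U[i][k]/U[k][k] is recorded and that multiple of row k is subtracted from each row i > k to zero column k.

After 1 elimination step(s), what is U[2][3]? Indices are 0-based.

[col 0] pivot 1
  R1 -= 9*R0 → (0, 5, 12, 0)  (L[1][0] := 9)
  R2 -= 4*R0 → (0, 9, 5, 11)  (L[2][0] := 4)
  R3 -= 11*R0 → (0, 11, 6, 0)  (L[3][0] := 11)

U[2][3] = 11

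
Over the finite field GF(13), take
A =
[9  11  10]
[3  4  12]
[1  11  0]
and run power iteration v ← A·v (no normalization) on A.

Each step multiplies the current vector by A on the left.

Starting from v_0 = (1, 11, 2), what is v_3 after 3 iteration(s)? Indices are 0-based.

v_3 = (12, 0, 8)

v_0 = (1, 11, 2).
v_1 = A·v_0 = (7, 6, 5).
v_2 = A·v_1 = (10, 1, 8).
v_3 = A·v_2 = (12, 0, 8).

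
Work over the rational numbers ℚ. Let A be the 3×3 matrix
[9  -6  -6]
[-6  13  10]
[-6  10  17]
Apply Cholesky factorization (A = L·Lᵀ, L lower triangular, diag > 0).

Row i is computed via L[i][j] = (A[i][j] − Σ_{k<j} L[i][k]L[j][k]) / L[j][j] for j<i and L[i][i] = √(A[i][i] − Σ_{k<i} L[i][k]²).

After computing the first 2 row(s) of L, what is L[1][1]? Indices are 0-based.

Step 1: L[0][0] = √(9) = 3.
  L[1][0] = (-6) / L[0][0] = -2.
Step 2: L[1][1] = √(9) = 3.

L[1][1] = 3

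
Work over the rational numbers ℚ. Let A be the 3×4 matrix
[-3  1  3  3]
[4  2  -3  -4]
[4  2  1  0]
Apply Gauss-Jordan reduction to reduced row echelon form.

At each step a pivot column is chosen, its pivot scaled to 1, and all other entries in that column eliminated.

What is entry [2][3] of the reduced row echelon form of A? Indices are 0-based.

step 1: normalize row 0 (÷-3) = (1, -1/3, -1, -1)
  row 1: subtract 4×row0 = (0, 10/3, 1, 0)
  row 2: subtract 4×row0 = (0, 10/3, 5, 4)
step 2: normalize row 1 (÷10/3) = (0, 1, 3/10, 0)
  row 0: subtract -1/3×row1 = (1, 0, -9/10, -1)
  row 2: subtract 10/3×row1 = (0, 0, 4, 4)
step 3: normalize row 2 (÷4) = (0, 0, 1, 1)
  row 0: subtract -9/10×row2 = (1, 0, 0, -1/10)
  row 1: subtract 3/10×row2 = (0, 1, 0, -3/10)

M[2][3] = 1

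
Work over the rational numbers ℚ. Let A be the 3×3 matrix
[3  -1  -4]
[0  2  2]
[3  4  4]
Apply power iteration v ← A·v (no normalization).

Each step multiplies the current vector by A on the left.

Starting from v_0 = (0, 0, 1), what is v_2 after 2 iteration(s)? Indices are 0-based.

v_0 = (0, 0, 1).
v_1 = A·v_0 = (-4, 2, 4).
v_2 = A·v_1 = (-30, 12, 12).

v_2 = (-30, 12, 12)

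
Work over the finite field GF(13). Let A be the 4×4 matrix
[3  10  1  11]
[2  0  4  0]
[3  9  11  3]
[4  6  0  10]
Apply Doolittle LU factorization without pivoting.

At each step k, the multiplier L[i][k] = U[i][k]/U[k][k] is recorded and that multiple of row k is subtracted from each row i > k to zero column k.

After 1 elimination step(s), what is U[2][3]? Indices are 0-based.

k=0: U[0][0]=3
  eliminate (1,0): mult=5, new row 1: (0, 2, 12, 10); set L[1][0]=5
  eliminate (2,0): mult=1, new row 2: (0, 12, 10, 5); set L[2][0]=1
  eliminate (3,0): mult=10, new row 3: (0, 10, 3, 4); set L[3][0]=10

U[2][3] = 5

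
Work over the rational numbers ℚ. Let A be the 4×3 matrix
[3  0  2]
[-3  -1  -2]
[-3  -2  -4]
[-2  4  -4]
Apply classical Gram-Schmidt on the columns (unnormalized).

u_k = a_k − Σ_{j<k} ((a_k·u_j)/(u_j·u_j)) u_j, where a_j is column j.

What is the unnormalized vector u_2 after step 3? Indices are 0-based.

Step 1: u_0 = a_0 = (3, -3, -3, -2).
Step 2: u_1 = a_1 − (1/31)·u_0 = (-3/31, -28/31, -59/31, 126/31).
Step 3: u_2 = a_2 − (32/31)·u_0 − (-109/325)·u_1 = (-367/325, 258/325, -501/325, -186/325).

u_2 = (-367/325, 258/325, -501/325, -186/325)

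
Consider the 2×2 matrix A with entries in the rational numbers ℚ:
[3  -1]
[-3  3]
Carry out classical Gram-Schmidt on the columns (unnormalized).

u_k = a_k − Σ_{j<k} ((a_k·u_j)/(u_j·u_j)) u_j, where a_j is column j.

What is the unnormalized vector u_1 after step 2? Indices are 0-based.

u_1 = (1, 1)

Step 1: u_0 = a_0 = (3, -3).
Step 2: u_1 = a_1 − (-2/3)·u_0 = (1, 1).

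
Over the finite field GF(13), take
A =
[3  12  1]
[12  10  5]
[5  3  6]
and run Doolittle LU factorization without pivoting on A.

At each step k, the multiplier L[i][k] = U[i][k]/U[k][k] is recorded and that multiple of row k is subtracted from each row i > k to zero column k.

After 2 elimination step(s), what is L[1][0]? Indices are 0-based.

Step 1: pivot at (0,0) is 3.
  row1 ← row1 − (4)·row0  ⇒  L[1][0]=4, U row1=(0, 1, 1)
  row2 ← row2 − (6)·row0  ⇒  L[2][0]=6, U row2=(0, 9, 0)
Step 2: pivot at (1,1) is 1.
  row2 ← row2 − (9)·row1  ⇒  L[2][1]=9, U row2=(0, 0, 4)

L[1][0] = 4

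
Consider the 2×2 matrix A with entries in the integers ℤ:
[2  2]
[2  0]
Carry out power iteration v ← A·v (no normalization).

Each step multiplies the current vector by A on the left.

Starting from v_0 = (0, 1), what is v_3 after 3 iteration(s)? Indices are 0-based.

v_3 = (16, 8)

v_0 = (0, 1).
v_1 = A·v_0 = (2, 0).
v_2 = A·v_1 = (4, 4).
v_3 = A·v_2 = (16, 8).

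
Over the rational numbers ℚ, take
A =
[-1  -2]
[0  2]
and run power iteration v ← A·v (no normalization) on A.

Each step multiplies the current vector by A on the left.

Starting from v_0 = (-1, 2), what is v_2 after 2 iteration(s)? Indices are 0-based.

v_0 = (-1, 2).
v_1 = A·v_0 = (-3, 4).
v_2 = A·v_1 = (-5, 8).

v_2 = (-5, 8)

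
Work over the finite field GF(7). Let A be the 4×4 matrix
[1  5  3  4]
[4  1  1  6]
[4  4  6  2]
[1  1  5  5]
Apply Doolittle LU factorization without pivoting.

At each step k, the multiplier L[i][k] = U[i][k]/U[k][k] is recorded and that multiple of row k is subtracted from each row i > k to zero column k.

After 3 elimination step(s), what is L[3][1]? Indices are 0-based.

[col 0] pivot 1
  R1 -= 4*R0 → (0, 2, 3, 4)  (L[1][0] := 4)
  R2 -= 4*R0 → (0, 5, 1, 0)  (L[2][0] := 4)
  R3 -= 1*R0 → (0, 3, 2, 1)  (L[3][0] := 1)
[col 1] pivot 2
  R2 -= 6*R1 → (0, 0, 4, 4)  (L[2][1] := 6)
  R3 -= 5*R1 → (0, 0, 1, 2)  (L[3][1] := 5)
[col 2] pivot 4
  R3 -= 2*R2 → (0, 0, 0, 1)  (L[3][2] := 2)

L[3][1] = 5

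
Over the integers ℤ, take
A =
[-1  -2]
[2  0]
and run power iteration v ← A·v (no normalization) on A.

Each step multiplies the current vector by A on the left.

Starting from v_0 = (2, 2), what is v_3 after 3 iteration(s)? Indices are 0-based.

v_0 = (2, 2).
v_1 = A·v_0 = (-6, 4).
v_2 = A·v_1 = (-2, -12).
v_3 = A·v_2 = (26, -4).

v_3 = (26, -4)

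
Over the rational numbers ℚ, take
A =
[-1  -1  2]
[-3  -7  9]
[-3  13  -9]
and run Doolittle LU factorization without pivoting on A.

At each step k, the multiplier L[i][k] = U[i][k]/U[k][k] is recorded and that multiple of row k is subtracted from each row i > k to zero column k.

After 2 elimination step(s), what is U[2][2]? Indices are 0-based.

U[2][2] = -3

Step 1: pivot at (0,0) is -1.
  row1 ← row1 − (3)·row0  ⇒  L[1][0]=3, U row1=(0, -4, 3)
  row2 ← row2 − (3)·row0  ⇒  L[2][0]=3, U row2=(0, 16, -15)
Step 2: pivot at (1,1) is -4.
  row2 ← row2 − (-4)·row1  ⇒  L[2][1]=-4, U row2=(0, 0, -3)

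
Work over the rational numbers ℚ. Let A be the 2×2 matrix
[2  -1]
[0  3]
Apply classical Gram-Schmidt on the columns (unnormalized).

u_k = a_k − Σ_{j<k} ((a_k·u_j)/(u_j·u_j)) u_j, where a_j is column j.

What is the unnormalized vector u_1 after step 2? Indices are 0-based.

u_1 = (0, 3)

Step 1: u_0 = a_0 = (2, 0).
Step 2: u_1 = a_1 − (-1/2)·u_0 = (0, 3).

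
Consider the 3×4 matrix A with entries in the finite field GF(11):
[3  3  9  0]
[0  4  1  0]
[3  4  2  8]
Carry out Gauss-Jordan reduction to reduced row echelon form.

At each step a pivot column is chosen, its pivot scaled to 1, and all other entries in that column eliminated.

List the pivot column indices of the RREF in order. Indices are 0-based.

[1] R0 /= 3  ⇒  (1, 1, 3, 0)
     R2 -= 3·R0  ⇒  (0, 1, 4, 8)
[2] R1 /= 4  ⇒  (0, 1, 3, 0)
     R0 -= 1·R1  ⇒  (1, 0, 0, 0)
     R2 -= 1·R1  ⇒  (0, 0, 1, 8)
[3] R2 /= 1  ⇒  (0, 0, 1, 8)
     R1 -= 3·R2  ⇒  (0, 1, 0, 9)

pivot columns: 0, 1, 2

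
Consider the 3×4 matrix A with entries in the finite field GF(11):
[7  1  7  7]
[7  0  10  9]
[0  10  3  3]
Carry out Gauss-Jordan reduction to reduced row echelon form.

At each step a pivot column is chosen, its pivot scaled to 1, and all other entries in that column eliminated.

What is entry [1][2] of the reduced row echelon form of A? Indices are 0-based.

pivot(0,0)=7: scale R0 → (1, 8, 1, 1)
  clear (1,0): R1 −= (7)R0 → (0, 10, 3, 2)
pivot(1,1)=10: scale R1 → (0, 1, 8, 9)
  clear (0,1): R0 −= (8)R1 → (1, 0, 3, 6)
  clear (2,1): R2 −= (10)R1 → (0, 0, 0, 1)
col 2: no nonzero at/below row 2; advance.
pivot(2,3)=1: scale R2 → (0, 0, 0, 1)
  clear (0,3): R0 −= (6)R2 → (1, 0, 3, 0)
  clear (1,3): R1 −= (9)R2 → (0, 1, 8, 0)

M[1][2] = 8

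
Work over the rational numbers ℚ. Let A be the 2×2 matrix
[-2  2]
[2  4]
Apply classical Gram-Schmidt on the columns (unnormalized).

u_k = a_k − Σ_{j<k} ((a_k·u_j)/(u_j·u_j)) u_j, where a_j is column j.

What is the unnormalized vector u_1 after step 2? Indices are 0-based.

u_1 = (3, 3)

Step 1: u_0 = a_0 = (-2, 2).
Step 2: u_1 = a_1 − (1/2)·u_0 = (3, 3).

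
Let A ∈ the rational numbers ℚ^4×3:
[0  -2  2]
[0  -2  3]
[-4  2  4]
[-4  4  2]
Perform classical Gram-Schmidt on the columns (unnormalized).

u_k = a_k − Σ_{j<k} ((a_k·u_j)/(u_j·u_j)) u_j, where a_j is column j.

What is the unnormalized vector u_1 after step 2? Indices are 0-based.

Step 1: u_0 = a_0 = (0, 0, -4, -4).
Step 2: u_1 = a_1 − (-3/4)·u_0 = (-2, -2, -1, 1).

u_1 = (-2, -2, -1, 1)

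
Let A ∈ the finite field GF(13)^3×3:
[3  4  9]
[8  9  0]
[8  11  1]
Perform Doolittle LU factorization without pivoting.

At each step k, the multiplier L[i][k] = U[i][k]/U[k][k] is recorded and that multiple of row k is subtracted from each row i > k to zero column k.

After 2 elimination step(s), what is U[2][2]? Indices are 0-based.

U[2][2] = 6

Step 1: pivot at (0,0) is 3.
  row1 ← row1 − (7)·row0  ⇒  L[1][0]=7, U row1=(0, 7, 2)
  row2 ← row2 − (7)·row0  ⇒  L[2][0]=7, U row2=(0, 9, 3)
Step 2: pivot at (1,1) is 7.
  row2 ← row2 − (5)·row1  ⇒  L[2][1]=5, U row2=(0, 0, 6)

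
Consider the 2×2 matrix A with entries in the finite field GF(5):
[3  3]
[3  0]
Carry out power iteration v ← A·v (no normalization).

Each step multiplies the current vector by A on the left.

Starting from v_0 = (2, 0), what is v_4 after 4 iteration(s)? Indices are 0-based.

v_4 = (0, 1)

v_0 = (2, 0).
v_1 = A·v_0 = (1, 1).
v_2 = A·v_1 = (1, 3).
v_3 = A·v_2 = (2, 3).
v_4 = A·v_3 = (0, 1).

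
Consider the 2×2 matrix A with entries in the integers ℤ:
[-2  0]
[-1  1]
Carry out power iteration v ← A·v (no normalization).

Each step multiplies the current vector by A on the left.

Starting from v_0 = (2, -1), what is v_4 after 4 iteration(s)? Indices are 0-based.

v_0 = (2, -1).
v_1 = A·v_0 = (-4, -3).
v_2 = A·v_1 = (8, 1).
v_3 = A·v_2 = (-16, -7).
v_4 = A·v_3 = (32, 9).

v_4 = (32, 9)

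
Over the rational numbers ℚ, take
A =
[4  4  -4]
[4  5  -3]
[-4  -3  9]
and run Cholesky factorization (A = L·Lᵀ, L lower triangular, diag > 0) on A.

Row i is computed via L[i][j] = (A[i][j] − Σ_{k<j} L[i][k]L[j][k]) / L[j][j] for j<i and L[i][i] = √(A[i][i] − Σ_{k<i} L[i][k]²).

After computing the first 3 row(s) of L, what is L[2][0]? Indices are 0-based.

Step 1: L[0][0] = √(4) = 2.
  L[1][0] = (4) / L[0][0] = 2.
Step 2: L[1][1] = √(1) = 1.
  L[2][0] = (-4) / L[0][0] = -2.
  L[2][1] = (1) / L[1][1] = 1.
Step 3: L[2][2] = √(4) = 2.

L[2][0] = -2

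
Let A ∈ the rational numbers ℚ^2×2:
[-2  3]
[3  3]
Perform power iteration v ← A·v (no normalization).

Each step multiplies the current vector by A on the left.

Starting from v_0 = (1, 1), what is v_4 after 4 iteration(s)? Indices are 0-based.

v_0 = (1, 1).
v_1 = A·v_0 = (1, 6).
v_2 = A·v_1 = (16, 21).
v_3 = A·v_2 = (31, 111).
v_4 = A·v_3 = (271, 426).

v_4 = (271, 426)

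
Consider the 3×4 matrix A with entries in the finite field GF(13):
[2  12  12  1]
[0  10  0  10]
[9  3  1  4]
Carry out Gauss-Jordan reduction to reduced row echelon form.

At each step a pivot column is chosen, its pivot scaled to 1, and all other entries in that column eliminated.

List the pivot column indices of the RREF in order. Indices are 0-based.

pivot(0,0)=2: scale R0 → (1, 6, 6, 7)
  clear (2,0): R2 −= (9)R0 → (0, 1, 12, 6)
pivot(1,1)=10: scale R1 → (0, 1, 0, 1)
  clear (0,1): R0 −= (6)R1 → (1, 0, 6, 1)
  clear (2,1): R2 −= (1)R1 → (0, 0, 12, 5)
pivot(2,2)=12: scale R2 → (0, 0, 1, 8)
  clear (0,2): R0 −= (6)R2 → (1, 0, 0, 5)

pivot columns: 0, 1, 2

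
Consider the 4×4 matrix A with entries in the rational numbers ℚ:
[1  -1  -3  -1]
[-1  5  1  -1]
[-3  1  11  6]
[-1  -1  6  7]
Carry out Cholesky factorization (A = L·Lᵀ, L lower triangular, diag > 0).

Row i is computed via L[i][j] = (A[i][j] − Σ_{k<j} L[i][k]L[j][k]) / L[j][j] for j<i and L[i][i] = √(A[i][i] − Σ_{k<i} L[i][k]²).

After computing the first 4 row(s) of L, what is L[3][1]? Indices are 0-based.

L[3][1] = -1

Step 1: L[0][0] = √(1) = 1.
  L[1][0] = (-1) / L[0][0] = -1.
Step 2: L[1][1] = √(4) = 2.
  L[2][0] = (-3) / L[0][0] = -3.
  L[2][1] = (-2) / L[1][1] = -1.
Step 3: L[2][2] = √(1) = 1.
  L[3][0] = (-1) / L[0][0] = -1.
  L[3][1] = (-2) / L[1][1] = -1.
  L[3][2] = (2) / L[2][2] = 2.
Step 4: L[3][3] = √(1) = 1.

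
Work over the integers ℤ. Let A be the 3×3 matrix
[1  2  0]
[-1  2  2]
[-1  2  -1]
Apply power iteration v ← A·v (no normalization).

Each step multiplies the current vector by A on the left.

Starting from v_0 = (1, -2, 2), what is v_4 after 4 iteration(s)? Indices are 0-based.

v_0 = (1, -2, 2).
v_1 = A·v_0 = (-3, -1, -7).
v_2 = A·v_1 = (-5, -13, 8).
v_3 = A·v_2 = (-31, -5, -29).
v_4 = A·v_3 = (-41, -37, 50).

v_4 = (-41, -37, 50)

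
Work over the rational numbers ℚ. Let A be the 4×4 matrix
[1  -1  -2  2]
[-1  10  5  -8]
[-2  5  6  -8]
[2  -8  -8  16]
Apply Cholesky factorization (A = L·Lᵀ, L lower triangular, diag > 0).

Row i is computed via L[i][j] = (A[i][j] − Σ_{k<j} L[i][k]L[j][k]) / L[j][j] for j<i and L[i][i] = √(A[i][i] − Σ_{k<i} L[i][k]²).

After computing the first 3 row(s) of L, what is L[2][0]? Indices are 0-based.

Step 1: L[0][0] = √(1) = 1.
  L[1][0] = (-1) / L[0][0] = -1.
Step 2: L[1][1] = √(9) = 3.
  L[2][0] = (-2) / L[0][0] = -2.
  L[2][1] = (3) / L[1][1] = 1.
Step 3: L[2][2] = √(1) = 1.

L[2][0] = -2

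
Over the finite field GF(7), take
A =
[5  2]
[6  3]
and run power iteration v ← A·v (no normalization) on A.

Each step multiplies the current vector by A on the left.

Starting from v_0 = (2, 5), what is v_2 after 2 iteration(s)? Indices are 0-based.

v_0 = (2, 5).
v_1 = A·v_0 = (6, 6).
v_2 = A·v_1 = (0, 5).

v_2 = (0, 5)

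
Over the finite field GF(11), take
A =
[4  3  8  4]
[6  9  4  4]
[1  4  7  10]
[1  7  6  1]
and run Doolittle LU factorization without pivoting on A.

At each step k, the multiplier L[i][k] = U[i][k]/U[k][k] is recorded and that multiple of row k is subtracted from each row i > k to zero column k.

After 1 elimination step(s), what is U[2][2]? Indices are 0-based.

[col 0] pivot 4
  R1 -= 7*R0 → (0, 10, 3, 9)  (L[1][0] := 7)
  R2 -= 3*R0 → (0, 6, 5, 9)  (L[2][0] := 3)
  R3 -= 3*R0 → (0, 9, 4, 0)  (L[3][0] := 3)

U[2][2] = 5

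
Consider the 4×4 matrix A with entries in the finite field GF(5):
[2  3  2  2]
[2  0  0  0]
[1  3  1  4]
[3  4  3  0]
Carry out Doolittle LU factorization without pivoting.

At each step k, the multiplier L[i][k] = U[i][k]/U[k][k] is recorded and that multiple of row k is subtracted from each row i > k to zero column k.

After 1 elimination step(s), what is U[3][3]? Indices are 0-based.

k=0: U[0][0]=2
  eliminate (1,0): mult=1, new row 1: (0, 2, 3, 3); set L[1][0]=1
  eliminate (2,0): mult=3, new row 2: (0, 4, 0, 3); set L[2][0]=3
  eliminate (3,0): mult=4, new row 3: (0, 2, 0, 2); set L[3][0]=4

U[3][3] = 2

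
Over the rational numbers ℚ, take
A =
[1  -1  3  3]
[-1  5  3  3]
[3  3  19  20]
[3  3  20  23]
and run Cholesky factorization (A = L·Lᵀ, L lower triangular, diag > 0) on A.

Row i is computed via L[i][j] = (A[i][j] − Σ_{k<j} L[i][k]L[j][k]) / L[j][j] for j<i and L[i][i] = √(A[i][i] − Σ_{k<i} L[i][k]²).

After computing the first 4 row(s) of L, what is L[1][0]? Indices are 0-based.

Step 1: L[0][0] = √(1) = 1.
  L[1][0] = (-1) / L[0][0] = -1.
Step 2: L[1][1] = √(4) = 2.
  L[2][0] = (3) / L[0][0] = 3.
  L[2][1] = (6) / L[1][1] = 3.
Step 3: L[2][2] = √(1) = 1.
  L[3][0] = (3) / L[0][0] = 3.
  L[3][1] = (6) / L[1][1] = 3.
  L[3][2] = (2) / L[2][2] = 2.
Step 4: L[3][3] = √(1) = 1.

L[1][0] = -1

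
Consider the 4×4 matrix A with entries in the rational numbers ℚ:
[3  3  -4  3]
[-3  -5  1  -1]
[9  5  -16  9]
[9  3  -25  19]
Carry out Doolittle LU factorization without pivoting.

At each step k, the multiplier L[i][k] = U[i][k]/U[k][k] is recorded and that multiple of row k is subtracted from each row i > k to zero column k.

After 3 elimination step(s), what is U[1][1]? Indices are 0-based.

[col 0] pivot 3
  R1 -= -1*R0 → (0, -2, -3, 2)  (L[1][0] := -1)
  R2 -= 3*R0 → (0, -4, -4, 0)  (L[2][0] := 3)
  R3 -= 3*R0 → (0, -6, -13, 10)  (L[3][0] := 3)
[col 1] pivot -2
  R2 -= 2*R1 → (0, 0, 2, -4)  (L[2][1] := 2)
  R3 -= 3*R1 → (0, 0, -4, 4)  (L[3][1] := 3)
[col 2] pivot 2
  R3 -= -2*R2 → (0, 0, 0, -4)  (L[3][2] := -2)

U[1][1] = -2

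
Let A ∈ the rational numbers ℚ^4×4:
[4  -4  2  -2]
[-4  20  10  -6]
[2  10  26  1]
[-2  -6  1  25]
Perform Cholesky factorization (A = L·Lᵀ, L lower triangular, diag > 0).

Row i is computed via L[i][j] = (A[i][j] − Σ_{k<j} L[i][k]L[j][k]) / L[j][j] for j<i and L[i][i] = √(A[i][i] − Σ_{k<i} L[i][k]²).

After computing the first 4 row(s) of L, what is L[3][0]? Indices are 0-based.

Step 1: L[0][0] = √(4) = 2.
  L[1][0] = (-4) / L[0][0] = -2.
Step 2: L[1][1] = √(16) = 4.
  L[2][0] = (2) / L[0][0] = 1.
  L[2][1] = (12) / L[1][1] = 3.
Step 3: L[2][2] = √(16) = 4.
  L[3][0] = (-2) / L[0][0] = -1.
  L[3][1] = (-8) / L[1][1] = -2.
  L[3][2] = (8) / L[2][2] = 2.
Step 4: L[3][3] = √(16) = 4.

L[3][0] = -1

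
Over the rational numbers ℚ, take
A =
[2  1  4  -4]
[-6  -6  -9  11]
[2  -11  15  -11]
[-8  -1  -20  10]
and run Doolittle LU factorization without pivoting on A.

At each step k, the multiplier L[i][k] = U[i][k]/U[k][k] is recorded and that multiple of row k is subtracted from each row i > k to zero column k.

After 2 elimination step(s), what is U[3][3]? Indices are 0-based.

U[3][3] = -7

k=0: U[0][0]=2
  eliminate (1,0): mult=-3, new row 1: (0, -3, 3, -1); set L[1][0]=-3
  eliminate (2,0): mult=1, new row 2: (0, -12, 11, -7); set L[2][0]=1
  eliminate (3,0): mult=-4, new row 3: (0, 3, -4, -6); set L[3][0]=-4
k=1: U[1][1]=-3
  eliminate (2,1): mult=4, new row 2: (0, 0, -1, -3); set L[2][1]=4
  eliminate (3,1): mult=-1, new row 3: (0, 0, -1, -7); set L[3][1]=-1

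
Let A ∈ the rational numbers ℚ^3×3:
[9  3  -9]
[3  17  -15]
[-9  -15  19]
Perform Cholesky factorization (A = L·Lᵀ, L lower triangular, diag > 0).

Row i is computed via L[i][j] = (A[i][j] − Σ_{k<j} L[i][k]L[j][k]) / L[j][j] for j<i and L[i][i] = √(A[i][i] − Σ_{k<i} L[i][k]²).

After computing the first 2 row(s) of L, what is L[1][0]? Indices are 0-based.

L[1][0] = 1

Step 1: L[0][0] = √(9) = 3.
  L[1][0] = (3) / L[0][0] = 1.
Step 2: L[1][1] = √(16) = 4.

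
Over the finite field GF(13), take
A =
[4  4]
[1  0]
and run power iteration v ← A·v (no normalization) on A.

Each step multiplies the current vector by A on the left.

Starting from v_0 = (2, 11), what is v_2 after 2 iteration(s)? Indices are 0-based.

v_2 = (8, 0)

v_0 = (2, 11).
v_1 = A·v_0 = (0, 2).
v_2 = A·v_1 = (8, 0).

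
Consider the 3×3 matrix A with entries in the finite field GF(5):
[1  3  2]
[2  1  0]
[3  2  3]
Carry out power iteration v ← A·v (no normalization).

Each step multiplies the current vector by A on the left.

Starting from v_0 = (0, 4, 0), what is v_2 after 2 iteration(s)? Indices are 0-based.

v_0 = (0, 4, 0).
v_1 = A·v_0 = (2, 4, 3).
v_2 = A·v_1 = (0, 3, 3).

v_2 = (0, 3, 3)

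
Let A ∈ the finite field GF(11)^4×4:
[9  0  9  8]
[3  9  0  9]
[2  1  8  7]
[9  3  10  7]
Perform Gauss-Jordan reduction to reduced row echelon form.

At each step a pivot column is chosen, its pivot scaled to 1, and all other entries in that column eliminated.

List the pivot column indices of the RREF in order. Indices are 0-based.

step 1: normalize row 0 (÷9) = (1, 0, 1, 7)
  row 1: subtract 3×row0 = (0, 9, 8, 10)
  row 2: subtract 2×row0 = (0, 1, 6, 4)
  row 3: subtract 9×row0 = (0, 3, 1, 10)
step 2: normalize row 1 (÷9) = (0, 1, 7, 6)
  row 2: subtract 1×row1 = (0, 0, 10, 9)
  row 3: subtract 3×row1 = (0, 0, 2, 3)
step 3: normalize row 2 (÷10) = (0, 0, 1, 2)
  row 0: subtract 1×row2 = (1, 0, 0, 5)
  row 1: subtract 7×row2 = (0, 1, 0, 3)
  row 3: subtract 2×row2 = (0, 0, 0, 10)
step 4: normalize row 3 (÷10) = (0, 0, 0, 1)
  row 0: subtract 5×row3 = (1, 0, 0, 0)
  row 1: subtract 3×row3 = (0, 1, 0, 0)
  row 2: subtract 2×row3 = (0, 0, 1, 0)

pivot columns: 0, 1, 2, 3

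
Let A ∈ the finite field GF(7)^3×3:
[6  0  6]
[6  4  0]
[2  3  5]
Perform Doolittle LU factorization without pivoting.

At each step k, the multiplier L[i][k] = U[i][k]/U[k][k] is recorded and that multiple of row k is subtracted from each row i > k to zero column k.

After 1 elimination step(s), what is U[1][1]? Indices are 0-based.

[col 0] pivot 6
  R1 -= 1*R0 → (0, 4, 1)  (L[1][0] := 1)
  R2 -= 5*R0 → (0, 3, 3)  (L[2][0] := 5)

U[1][1] = 4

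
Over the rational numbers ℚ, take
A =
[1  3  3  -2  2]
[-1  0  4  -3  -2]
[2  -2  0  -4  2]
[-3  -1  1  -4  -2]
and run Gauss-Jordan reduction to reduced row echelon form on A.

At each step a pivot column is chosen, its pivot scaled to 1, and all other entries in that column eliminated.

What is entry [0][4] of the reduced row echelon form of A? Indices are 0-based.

M[0][4] = 9/11

[1] R0 /= 1  ⇒  (1, 3, 3, -2, 2)
     R1 -= -1·R0  ⇒  (0, 3, 7, -5, 0)
     R2 -= 2·R0  ⇒  (0, -8, -6, 0, -2)
     R3 -= -3·R0  ⇒  (0, 8, 10, -10, 4)
[2] R1 /= 3  ⇒  (0, 1, 7/3, -5/3, 0)
     R0 -= 3·R1  ⇒  (1, 0, -4, 3, 2)
     R2 -= -8·R1  ⇒  (0, 0, 38/3, -40/3, -2)
     R3 -= 8·R1  ⇒  (0, 0, -26/3, 10/3, 4)
[3] R2 /= 38/3  ⇒  (0, 0, 1, -20/19, -3/19)
     R0 -= -4·R2  ⇒  (1, 0, 0, -23/19, 26/19)
     R1 -= 7/3·R2  ⇒  (0, 1, 0, 15/19, 7/19)
     R3 -= -26/3·R2  ⇒  (0, 0, 0, -110/19, 50/19)
[4] R3 /= -110/19  ⇒  (0, 0, 0, 1, -5/11)
     R0 -= -23/19·R3  ⇒  (1, 0, 0, 0, 9/11)
     R1 -= 15/19·R3  ⇒  (0, 1, 0, 0, 8/11)
     R2 -= -20/19·R3  ⇒  (0, 0, 1, 0, -7/11)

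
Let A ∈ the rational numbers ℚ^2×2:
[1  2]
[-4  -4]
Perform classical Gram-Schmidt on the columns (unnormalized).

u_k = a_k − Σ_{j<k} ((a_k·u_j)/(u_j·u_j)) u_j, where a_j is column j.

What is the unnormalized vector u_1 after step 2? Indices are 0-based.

u_1 = (16/17, 4/17)

Step 1: u_0 = a_0 = (1, -4).
Step 2: u_1 = a_1 − (18/17)·u_0 = (16/17, 4/17).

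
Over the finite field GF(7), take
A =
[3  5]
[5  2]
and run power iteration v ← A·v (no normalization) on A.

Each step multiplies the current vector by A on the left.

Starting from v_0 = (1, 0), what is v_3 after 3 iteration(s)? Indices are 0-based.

v_0 = (1, 0).
v_1 = A·v_0 = (3, 5).
v_2 = A·v_1 = (6, 4).
v_3 = A·v_2 = (3, 3).

v_3 = (3, 3)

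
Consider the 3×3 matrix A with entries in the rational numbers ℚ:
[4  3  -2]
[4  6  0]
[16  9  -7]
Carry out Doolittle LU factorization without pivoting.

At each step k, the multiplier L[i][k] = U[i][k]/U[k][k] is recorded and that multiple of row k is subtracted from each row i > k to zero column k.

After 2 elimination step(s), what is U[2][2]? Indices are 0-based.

U[2][2] = 3

k=0: U[0][0]=4
  eliminate (1,0): mult=1, new row 1: (0, 3, 2); set L[1][0]=1
  eliminate (2,0): mult=4, new row 2: (0, -3, 1); set L[2][0]=4
k=1: U[1][1]=3
  eliminate (2,1): mult=-1, new row 2: (0, 0, 3); set L[2][1]=-1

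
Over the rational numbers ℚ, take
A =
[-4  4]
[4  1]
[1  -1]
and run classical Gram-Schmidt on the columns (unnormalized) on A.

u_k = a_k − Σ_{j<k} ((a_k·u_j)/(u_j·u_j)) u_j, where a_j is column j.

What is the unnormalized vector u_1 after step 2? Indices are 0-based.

Step 1: u_0 = a_0 = (-4, 4, 1).
Step 2: u_1 = a_1 − (-13/33)·u_0 = (80/33, 85/33, -20/33).

u_1 = (80/33, 85/33, -20/33)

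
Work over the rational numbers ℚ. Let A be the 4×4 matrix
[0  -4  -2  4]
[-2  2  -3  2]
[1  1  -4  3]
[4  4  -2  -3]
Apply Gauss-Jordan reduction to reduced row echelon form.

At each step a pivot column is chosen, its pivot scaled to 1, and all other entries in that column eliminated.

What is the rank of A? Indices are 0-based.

step 1: exchange rows 0,1
step 1: normalize row 0 (÷-2) = (1, -1, 3/2, -1)
  row 2: subtract 1×row0 = (0, 2, -11/2, 4)
  row 3: subtract 4×row0 = (0, 8, -8, 1)
step 2: normalize row 1 (÷-4) = (0, 1, 1/2, -1)
  row 0: subtract -1×row1 = (1, 0, 2, -2)
  row 2: subtract 2×row1 = (0, 0, -13/2, 6)
  row 3: subtract 8×row1 = (0, 0, -12, 9)
step 3: normalize row 2 (÷-13/2) = (0, 0, 1, -12/13)
  row 0: subtract 2×row2 = (1, 0, 0, -2/13)
  row 1: subtract 1/2×row2 = (0, 1, 0, -7/13)
  row 3: subtract -12×row2 = (0, 0, 0, -27/13)
step 4: normalize row 3 (÷-27/13) = (0, 0, 0, 1)
  row 0: subtract -2/13×row3 = (1, 0, 0, 0)
  row 1: subtract -7/13×row3 = (0, 1, 0, 0)
  row 2: subtract -12/13×row3 = (0, 0, 1, 0)

rank = 4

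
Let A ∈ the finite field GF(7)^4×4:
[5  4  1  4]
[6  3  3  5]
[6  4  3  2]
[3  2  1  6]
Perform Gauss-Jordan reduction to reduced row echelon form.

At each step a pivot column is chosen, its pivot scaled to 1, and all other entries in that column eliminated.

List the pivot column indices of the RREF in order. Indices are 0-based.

pivot columns: 0, 1, 2, 3

pivot(0,0)=5: scale R0 → (1, 5, 3, 5)
  clear (1,0): R1 −= (6)R0 → (0, 1, 6, 3)
  clear (2,0): R2 −= (6)R0 → (0, 2, 6, 0)
  clear (3,0): R3 −= (3)R0 → (0, 1, 6, 5)
pivot(1,1)=1: scale R1 → (0, 1, 6, 3)
  clear (0,1): R0 −= (5)R1 → (1, 0, 1, 4)
  clear (2,1): R2 −= (2)R1 → (0, 0, 1, 1)
  clear (3,1): R3 −= (1)R1 → (0, 0, 0, 2)
pivot(2,2)=1: scale R2 → (0, 0, 1, 1)
  clear (0,2): R0 −= (1)R2 → (1, 0, 0, 3)
  clear (1,2): R1 −= (6)R2 → (0, 1, 0, 4)
pivot(3,3)=2: scale R3 → (0, 0, 0, 1)
  clear (0,3): R0 −= (3)R3 → (1, 0, 0, 0)
  clear (1,3): R1 −= (4)R3 → (0, 1, 0, 0)
  clear (2,3): R2 −= (1)R3 → (0, 0, 1, 0)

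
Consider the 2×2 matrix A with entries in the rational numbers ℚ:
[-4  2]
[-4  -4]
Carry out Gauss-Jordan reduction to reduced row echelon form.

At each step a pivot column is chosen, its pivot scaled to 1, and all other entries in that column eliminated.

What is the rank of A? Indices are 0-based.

[1] R0 /= -4  ⇒  (1, -1/2)
     R1 -= -4·R0  ⇒  (0, -6)
[2] R1 /= -6  ⇒  (0, 1)
     R0 -= -1/2·R1  ⇒  (1, 0)

rank = 2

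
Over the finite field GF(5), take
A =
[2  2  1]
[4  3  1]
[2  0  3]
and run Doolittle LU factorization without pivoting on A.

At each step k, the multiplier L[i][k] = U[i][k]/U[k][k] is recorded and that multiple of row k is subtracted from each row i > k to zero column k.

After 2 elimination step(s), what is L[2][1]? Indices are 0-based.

L[2][1] = 2

[col 0] pivot 2
  R1 -= 2*R0 → (0, 4, 4)  (L[1][0] := 2)
  R2 -= 1*R0 → (0, 3, 2)  (L[2][0] := 1)
[col 1] pivot 4
  R2 -= 2*R1 → (0, 0, 4)  (L[2][1] := 2)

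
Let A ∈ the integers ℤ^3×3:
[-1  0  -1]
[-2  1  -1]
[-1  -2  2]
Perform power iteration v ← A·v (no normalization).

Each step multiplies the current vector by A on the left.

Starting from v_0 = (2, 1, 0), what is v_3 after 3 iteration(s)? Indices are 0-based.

v_3 = (-6, -7, -16)

v_0 = (2, 1, 0).
v_1 = A·v_0 = (-2, -3, -4).
v_2 = A·v_1 = (6, 5, 0).
v_3 = A·v_2 = (-6, -7, -16).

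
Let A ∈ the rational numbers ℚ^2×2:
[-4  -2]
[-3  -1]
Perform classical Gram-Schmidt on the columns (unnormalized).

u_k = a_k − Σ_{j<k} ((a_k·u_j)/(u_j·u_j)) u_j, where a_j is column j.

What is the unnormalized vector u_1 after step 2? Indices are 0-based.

Step 1: u_0 = a_0 = (-4, -3).
Step 2: u_1 = a_1 − (11/25)·u_0 = (-6/25, 8/25).

u_1 = (-6/25, 8/25)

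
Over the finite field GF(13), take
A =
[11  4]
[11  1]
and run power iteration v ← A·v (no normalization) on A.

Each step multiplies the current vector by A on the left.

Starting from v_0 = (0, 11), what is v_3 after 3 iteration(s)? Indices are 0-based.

v_0 = (0, 11).
v_1 = A·v_0 = (5, 11).
v_2 = A·v_1 = (8, 1).
v_3 = A·v_2 = (1, 11).

v_3 = (1, 11)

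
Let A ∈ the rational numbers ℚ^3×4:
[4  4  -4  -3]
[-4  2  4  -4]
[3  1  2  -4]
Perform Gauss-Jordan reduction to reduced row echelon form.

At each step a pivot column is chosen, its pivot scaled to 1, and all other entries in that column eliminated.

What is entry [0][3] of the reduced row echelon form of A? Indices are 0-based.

M[0][3] = -2/5

step 1: normalize row 0 (÷4) = (1, 1, -1, -3/4)
  row 1: subtract -4×row0 = (0, 6, 0, -7)
  row 2: subtract 3×row0 = (0, -2, 5, -7/4)
step 2: normalize row 1 (÷6) = (0, 1, 0, -7/6)
  row 0: subtract 1×row1 = (1, 0, -1, 5/12)
  row 2: subtract -2×row1 = (0, 0, 5, -49/12)
step 3: normalize row 2 (÷5) = (0, 0, 1, -49/60)
  row 0: subtract -1×row2 = (1, 0, 0, -2/5)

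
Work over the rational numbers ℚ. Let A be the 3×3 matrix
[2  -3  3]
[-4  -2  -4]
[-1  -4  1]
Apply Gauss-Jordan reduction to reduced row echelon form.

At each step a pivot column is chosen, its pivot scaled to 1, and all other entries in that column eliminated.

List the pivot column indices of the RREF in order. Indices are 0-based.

[1] R0 /= 2  ⇒  (1, -3/2, 3/2)
     R1 -= -4·R0  ⇒  (0, -8, 2)
     R2 -= -1·R0  ⇒  (0, -11/2, 5/2)
[2] R1 /= -8  ⇒  (0, 1, -1/4)
     R0 -= -3/2·R1  ⇒  (1, 0, 9/8)
     R2 -= -11/2·R1  ⇒  (0, 0, 9/8)
[3] R2 /= 9/8  ⇒  (0, 0, 1)
     R0 -= 9/8·R2  ⇒  (1, 0, 0)
     R1 -= -1/4·R2  ⇒  (0, 1, 0)

pivot columns: 0, 1, 2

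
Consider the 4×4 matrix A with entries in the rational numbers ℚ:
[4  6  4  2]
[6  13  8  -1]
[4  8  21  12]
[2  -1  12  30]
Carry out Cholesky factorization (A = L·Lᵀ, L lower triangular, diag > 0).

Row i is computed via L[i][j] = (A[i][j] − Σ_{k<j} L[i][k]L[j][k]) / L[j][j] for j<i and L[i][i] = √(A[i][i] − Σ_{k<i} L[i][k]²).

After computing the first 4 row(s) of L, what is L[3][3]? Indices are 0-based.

L[3][3] = 4

Step 1: L[0][0] = √(4) = 2.
  L[1][0] = (6) / L[0][0] = 3.
Step 2: L[1][1] = √(4) = 2.
  L[2][0] = (4) / L[0][0] = 2.
  L[2][1] = (2) / L[1][1] = 1.
Step 3: L[2][2] = √(16) = 4.
  L[3][0] = (2) / L[0][0] = 1.
  L[3][1] = (-4) / L[1][1] = -2.
  L[3][2] = (12) / L[2][2] = 3.
Step 4: L[3][3] = √(16) = 4.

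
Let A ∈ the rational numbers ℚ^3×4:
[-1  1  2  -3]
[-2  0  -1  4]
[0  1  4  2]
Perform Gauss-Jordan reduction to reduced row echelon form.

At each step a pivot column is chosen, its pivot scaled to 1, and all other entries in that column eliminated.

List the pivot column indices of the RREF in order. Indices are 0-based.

pivot columns: 0, 1, 2

step 1: normalize row 0 (÷-1) = (1, -1, -2, 3)
  row 1: subtract -2×row0 = (0, -2, -5, 10)
step 2: normalize row 1 (÷-2) = (0, 1, 5/2, -5)
  row 0: subtract -1×row1 = (1, 0, 1/2, -2)
  row 2: subtract 1×row1 = (0, 0, 3/2, 7)
step 3: normalize row 2 (÷3/2) = (0, 0, 1, 14/3)
  row 0: subtract 1/2×row2 = (1, 0, 0, -13/3)
  row 1: subtract 5/2×row2 = (0, 1, 0, -50/3)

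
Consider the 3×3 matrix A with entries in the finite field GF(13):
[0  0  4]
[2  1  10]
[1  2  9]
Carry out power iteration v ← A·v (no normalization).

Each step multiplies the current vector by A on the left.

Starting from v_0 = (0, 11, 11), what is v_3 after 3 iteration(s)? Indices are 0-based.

v_0 = (0, 11, 11).
v_1 = A·v_0 = (5, 4, 4).
v_2 = A·v_1 = (3, 2, 10).
v_3 = A·v_2 = (1, 4, 6).

v_3 = (1, 4, 6)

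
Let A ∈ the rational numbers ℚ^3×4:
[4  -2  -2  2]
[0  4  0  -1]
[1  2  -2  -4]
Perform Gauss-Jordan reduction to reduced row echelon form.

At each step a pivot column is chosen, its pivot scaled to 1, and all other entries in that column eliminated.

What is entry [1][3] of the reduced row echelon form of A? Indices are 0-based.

[1] R0 /= 4  ⇒  (1, -1/2, -1/2, 1/2)
     R2 -= 1·R0  ⇒  (0, 5/2, -3/2, -9/2)
[2] R1 /= 4  ⇒  (0, 1, 0, -1/4)
     R0 -= -1/2·R1  ⇒  (1, 0, -1/2, 3/8)
     R2 -= 5/2·R1  ⇒  (0, 0, -3/2, -31/8)
[3] R2 /= -3/2  ⇒  (0, 0, 1, 31/12)
     R0 -= -1/2·R2  ⇒  (1, 0, 0, 5/3)

M[1][3] = -1/4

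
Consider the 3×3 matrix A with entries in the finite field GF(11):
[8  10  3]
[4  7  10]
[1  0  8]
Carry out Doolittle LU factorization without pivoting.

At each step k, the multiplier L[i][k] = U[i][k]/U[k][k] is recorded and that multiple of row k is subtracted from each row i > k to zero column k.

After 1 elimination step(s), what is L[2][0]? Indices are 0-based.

L[2][0] = 7

k=0: U[0][0]=8
  eliminate (1,0): mult=6, new row 1: (0, 2, 3); set L[1][0]=6
  eliminate (2,0): mult=7, new row 2: (0, 7, 9); set L[2][0]=7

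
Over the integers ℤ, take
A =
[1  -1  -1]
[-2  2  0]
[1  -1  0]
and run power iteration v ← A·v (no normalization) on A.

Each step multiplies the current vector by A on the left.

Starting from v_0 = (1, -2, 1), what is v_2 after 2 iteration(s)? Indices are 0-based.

v_0 = (1, -2, 1).
v_1 = A·v_0 = (2, -6, 3).
v_2 = A·v_1 = (5, -16, 8).

v_2 = (5, -16, 8)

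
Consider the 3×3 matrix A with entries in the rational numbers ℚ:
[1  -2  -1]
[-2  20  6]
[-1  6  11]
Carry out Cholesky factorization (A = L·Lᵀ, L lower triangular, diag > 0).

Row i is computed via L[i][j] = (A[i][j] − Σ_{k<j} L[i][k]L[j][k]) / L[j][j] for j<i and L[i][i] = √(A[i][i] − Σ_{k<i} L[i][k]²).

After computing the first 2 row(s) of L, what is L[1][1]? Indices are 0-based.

Step 1: L[0][0] = √(1) = 1.
  L[1][0] = (-2) / L[0][0] = -2.
Step 2: L[1][1] = √(16) = 4.

L[1][1] = 4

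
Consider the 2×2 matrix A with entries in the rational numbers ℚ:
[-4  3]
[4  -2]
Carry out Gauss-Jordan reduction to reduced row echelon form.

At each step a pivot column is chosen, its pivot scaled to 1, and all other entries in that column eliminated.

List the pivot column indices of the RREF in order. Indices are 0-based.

pivot columns: 0, 1

[1] R0 /= -4  ⇒  (1, -3/4)
     R1 -= 4·R0  ⇒  (0, 1)
[2] R1 /= 1  ⇒  (0, 1)
     R0 -= -3/4·R1  ⇒  (1, 0)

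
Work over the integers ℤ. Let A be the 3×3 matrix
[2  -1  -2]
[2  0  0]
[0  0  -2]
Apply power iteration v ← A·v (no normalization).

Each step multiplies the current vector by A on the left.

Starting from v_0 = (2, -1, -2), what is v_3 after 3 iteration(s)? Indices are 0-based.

v_3 = (10, 12, 16)

v_0 = (2, -1, -2).
v_1 = A·v_0 = (9, 4, 4).
v_2 = A·v_1 = (6, 18, -8).
v_3 = A·v_2 = (10, 12, 16).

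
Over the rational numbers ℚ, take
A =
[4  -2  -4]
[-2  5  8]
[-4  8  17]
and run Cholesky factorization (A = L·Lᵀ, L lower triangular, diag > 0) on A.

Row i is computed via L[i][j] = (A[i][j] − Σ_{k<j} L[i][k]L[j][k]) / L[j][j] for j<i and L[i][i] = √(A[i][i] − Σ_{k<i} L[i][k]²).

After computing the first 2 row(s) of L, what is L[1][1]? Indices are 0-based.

Step 1: L[0][0] = √(4) = 2.
  L[1][0] = (-2) / L[0][0] = -1.
Step 2: L[1][1] = √(4) = 2.

L[1][1] = 2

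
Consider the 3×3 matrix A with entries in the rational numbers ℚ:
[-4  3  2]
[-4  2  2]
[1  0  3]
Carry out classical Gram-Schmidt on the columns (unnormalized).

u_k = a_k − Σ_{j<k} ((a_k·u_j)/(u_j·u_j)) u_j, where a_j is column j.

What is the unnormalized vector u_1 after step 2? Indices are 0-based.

Step 1: u_0 = a_0 = (-4, -4, 1).
Step 2: u_1 = a_1 − (-20/33)·u_0 = (19/33, -14/33, 20/33).

u_1 = (19/33, -14/33, 20/33)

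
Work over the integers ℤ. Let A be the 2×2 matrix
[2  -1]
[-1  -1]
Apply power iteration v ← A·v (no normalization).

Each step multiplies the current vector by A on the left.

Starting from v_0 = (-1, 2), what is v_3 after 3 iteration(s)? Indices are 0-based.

v_0 = (-1, 2).
v_1 = A·v_0 = (-4, -1).
v_2 = A·v_1 = (-7, 5).
v_3 = A·v_2 = (-19, 2).

v_3 = (-19, 2)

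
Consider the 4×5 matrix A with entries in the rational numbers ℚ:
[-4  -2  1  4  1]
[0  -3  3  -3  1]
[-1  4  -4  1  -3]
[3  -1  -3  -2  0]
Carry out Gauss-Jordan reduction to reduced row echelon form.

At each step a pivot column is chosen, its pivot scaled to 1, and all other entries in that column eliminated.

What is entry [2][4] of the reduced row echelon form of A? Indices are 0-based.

M[2][4] = 13/41

pivot(0,0)=-4: scale R0 → (1, 1/2, -1/4, -1, -1/4)
  clear (2,0): R2 −= (-1)R0 → (0, 9/2, -17/4, 0, -13/4)
  clear (3,0): R3 −= (3)R0 → (0, -5/2, -9/4, 1, 3/4)
pivot(1,1)=-3: scale R1 → (0, 1, -1, 1, -1/3)
  clear (0,1): R0 −= (1/2)R1 → (1, 0, 1/4, -3/2, -1/12)
  clear (2,1): R2 −= (9/2)R1 → (0, 0, 1/4, -9/2, -7/4)
  clear (3,1): R3 −= (-5/2)R1 → (0, 0, -19/4, 7/2, -1/12)
pivot(2,2)=1/4: scale R2 → (0, 0, 1, -18, -7)
  clear (0,2): R0 −= (1/4)R2 → (1, 0, 0, 3, 5/3)
  clear (1,2): R1 −= (-1)R2 → (0, 1, 0, -17, -22/3)
  clear (3,2): R3 −= (-19/4)R2 → (0, 0, 0, -82, -100/3)
pivot(3,3)=-82: scale R3 → (0, 0, 0, 1, 50/123)
  clear (0,3): R0 −= (3)R3 → (1, 0, 0, 0, 55/123)
  clear (1,3): R1 −= (-17)R3 → (0, 1, 0, 0, -52/123)
  clear (2,3): R2 −= (-18)R3 → (0, 0, 1, 0, 13/41)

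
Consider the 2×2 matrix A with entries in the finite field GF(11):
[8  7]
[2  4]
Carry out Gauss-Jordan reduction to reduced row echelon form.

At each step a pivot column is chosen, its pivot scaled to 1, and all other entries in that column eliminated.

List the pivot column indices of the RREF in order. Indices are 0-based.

pivot columns: 0, 1

[1] R0 /= 8  ⇒  (1, 5)
     R1 -= 2·R0  ⇒  (0, 5)
[2] R1 /= 5  ⇒  (0, 1)
     R0 -= 5·R1  ⇒  (1, 0)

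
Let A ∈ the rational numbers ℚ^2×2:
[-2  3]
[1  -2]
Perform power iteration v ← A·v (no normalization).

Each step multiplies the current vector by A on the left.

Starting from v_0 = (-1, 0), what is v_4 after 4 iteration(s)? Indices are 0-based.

v_0 = (-1, 0).
v_1 = A·v_0 = (2, -1).
v_2 = A·v_1 = (-7, 4).
v_3 = A·v_2 = (26, -15).
v_4 = A·v_3 = (-97, 56).

v_4 = (-97, 56)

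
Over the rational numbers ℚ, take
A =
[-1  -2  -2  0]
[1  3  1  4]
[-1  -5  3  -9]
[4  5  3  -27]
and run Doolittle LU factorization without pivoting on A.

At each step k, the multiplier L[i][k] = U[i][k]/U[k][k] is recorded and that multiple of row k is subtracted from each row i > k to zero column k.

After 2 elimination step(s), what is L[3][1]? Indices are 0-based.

Step 1: pivot at (0,0) is -1.
  row1 ← row1 − (-1)·row0  ⇒  L[1][0]=-1, U row1=(0, 1, -1, 4)
  row2 ← row2 − (1)·row0  ⇒  L[2][0]=1, U row2=(0, -3, 5, -9)
  row3 ← row3 − (-4)·row0  ⇒  L[3][0]=-4, U row3=(0, -3, -5, -27)
Step 2: pivot at (1,1) is 1.
  row2 ← row2 − (-3)·row1  ⇒  L[2][1]=-3, U row2=(0, 0, 2, 3)
  row3 ← row3 − (-3)·row1  ⇒  L[3][1]=-3, U row3=(0, 0, -8, -15)

L[3][1] = -3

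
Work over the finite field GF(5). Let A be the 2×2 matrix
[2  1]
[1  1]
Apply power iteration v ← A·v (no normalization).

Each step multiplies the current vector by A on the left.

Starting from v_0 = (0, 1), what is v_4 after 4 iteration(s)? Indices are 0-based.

v_4 = (1, 3)

v_0 = (0, 1).
v_1 = A·v_0 = (1, 1).
v_2 = A·v_1 = (3, 2).
v_3 = A·v_2 = (3, 0).
v_4 = A·v_3 = (1, 3).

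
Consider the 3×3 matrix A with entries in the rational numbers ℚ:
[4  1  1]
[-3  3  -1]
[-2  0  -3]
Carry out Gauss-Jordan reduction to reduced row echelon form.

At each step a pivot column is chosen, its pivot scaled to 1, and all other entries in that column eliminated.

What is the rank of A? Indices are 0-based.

rank = 3

step 1: normalize row 0 (÷4) = (1, 1/4, 1/4)
  row 1: subtract -3×row0 = (0, 15/4, -1/4)
  row 2: subtract -2×row0 = (0, 1/2, -5/2)
step 2: normalize row 1 (÷15/4) = (0, 1, -1/15)
  row 0: subtract 1/4×row1 = (1, 0, 4/15)
  row 2: subtract 1/2×row1 = (0, 0, -37/15)
step 3: normalize row 2 (÷-37/15) = (0, 0, 1)
  row 0: subtract 4/15×row2 = (1, 0, 0)
  row 1: subtract -1/15×row2 = (0, 1, 0)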